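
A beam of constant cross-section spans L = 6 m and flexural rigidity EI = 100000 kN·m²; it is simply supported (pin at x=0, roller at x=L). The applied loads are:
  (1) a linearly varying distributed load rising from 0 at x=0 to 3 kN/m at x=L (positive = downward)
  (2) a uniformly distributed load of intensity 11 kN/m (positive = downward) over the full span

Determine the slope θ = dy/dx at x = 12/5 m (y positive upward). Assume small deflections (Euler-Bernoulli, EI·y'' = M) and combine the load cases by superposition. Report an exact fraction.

Load 1 — triangular load w₀=3 kN/m (0→w₀ over full span):
  θ_1 = -w₀(7L⁴-30L²x²+15x⁴)/(360LEI) = -3·(7·6⁴-30·6²·(12/5)²+15·(12/5)⁴)/(360·6·100000) = -2907/62500000 rad
Load 2 — uniform load w=11 kN/m over full span:
  θ_2 = -w(L³-6Lx²+4x³)/(24EI) = -11·(6³-6·6·(12/5)²+4·(12/5)³)/(24·100000) = -3663/12500000 rad
Superposition: θ = Σ θ_i = -10611/31250000 rad ≈ -0.000340 rad

θ(12/5) = -10611/31250000 rad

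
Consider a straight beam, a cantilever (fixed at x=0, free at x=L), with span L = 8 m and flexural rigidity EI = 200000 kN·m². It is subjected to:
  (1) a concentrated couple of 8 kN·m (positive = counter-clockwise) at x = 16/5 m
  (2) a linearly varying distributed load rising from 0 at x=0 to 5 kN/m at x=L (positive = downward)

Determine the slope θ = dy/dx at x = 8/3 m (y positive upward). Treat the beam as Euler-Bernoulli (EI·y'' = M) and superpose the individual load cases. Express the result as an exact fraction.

θ(8/3) = -734/759375 rad

Load 1 — applied couple M₀=8 kN·m at a=16/5 m (b=L-a=24/5):
  θ_1 = M₀x/EI  [x≤a] = 8·(8/3)/200000 = 1/9375 rad
Load 2 — triangular load w₀=5 kN/m (0→w₀ over full span):
  θ_2 = (w₀Lx²/4-w₀L²x/3-w₀x⁴/(24L))/EI = (5·8·(8/3)²/4-5·8²·(8/3)/3-5·(8/3)⁴/(24·8))/200000 = -163/151875 rad
Superposition: θ = Σ θ_i = -734/759375 rad ≈ -0.000967 rad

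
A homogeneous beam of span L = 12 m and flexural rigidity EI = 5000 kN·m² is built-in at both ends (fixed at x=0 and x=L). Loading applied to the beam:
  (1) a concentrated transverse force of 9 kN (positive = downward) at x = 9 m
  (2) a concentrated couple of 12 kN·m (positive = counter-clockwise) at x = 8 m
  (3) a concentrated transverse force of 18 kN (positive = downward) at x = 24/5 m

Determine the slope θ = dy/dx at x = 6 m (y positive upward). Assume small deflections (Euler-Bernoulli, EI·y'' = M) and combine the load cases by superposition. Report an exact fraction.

Load 1 — point force P=9 kN at a=9 m (b=L-a=3):
  θ_1 = -Pb²x(2aL-(3a+b)x)/(2L³EI)  [x≤a] = -9·3²·6·(2·9·12-(3·9+3)·6)/(2·12³·5000) = -81/80000 rad
Load 2 — applied couple M₀=12 kN·m at a=8 m (b=L-a=4):
  θ_2 = (R_Ax²/2 - M_Ax)/EI  [x≤a] with R_A=4/3, M_A=4 = ((4/3)·6²/2 - 4·6)/5000 = 0 rad
Load 3 — point force P=18 kN at a=24/5 m (b=L-a=36/5):
  θ_3 = Pa²(L-x)(2bL-(3b+a)(L-x))/(2L³EI)  [x>a] = 18·(24/5)²·(12-6)·(2·(36/5)·12-(3·(36/5)+(24/5))·(12-6))/(2·12³·5000) = 162/78125 rad
Superposition: θ = Σ θ_i = 10611/10000000 rad ≈ 0.001061 rad

θ(6) = 10611/10000000 rad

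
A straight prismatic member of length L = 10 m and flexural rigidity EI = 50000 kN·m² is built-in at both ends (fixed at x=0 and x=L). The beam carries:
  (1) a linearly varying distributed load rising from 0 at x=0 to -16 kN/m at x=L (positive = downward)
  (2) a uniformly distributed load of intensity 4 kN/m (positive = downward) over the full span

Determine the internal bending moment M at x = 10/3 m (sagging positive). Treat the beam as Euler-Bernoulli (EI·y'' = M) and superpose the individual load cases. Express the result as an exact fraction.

Load 1 — triangular load w₀=-16 kN/m (0→w₀ over full span):
  M_1 = 3w₀Lx/20 - w₀L²/30 - w₀x³/(6L) = 3·(-16)·10·(10/3)/20 - (-16)·10²/30 - (-16)·(10/3)³/(6·10) = -1360/81 kN·m
Load 2 — uniform load w=4 kN/m over full span:
  M_2 = wLx/2 - wL²/12 - wx²/2 = 4·10·(10/3)/2 - 4·10²/12 - 4·(10/3)²/2 = 100/9 kN·m
Superposition: M = Σ M_i = -460/81 kN·m ≈ -5.679012 kN·m

M(10/3) = -460/81 kN·m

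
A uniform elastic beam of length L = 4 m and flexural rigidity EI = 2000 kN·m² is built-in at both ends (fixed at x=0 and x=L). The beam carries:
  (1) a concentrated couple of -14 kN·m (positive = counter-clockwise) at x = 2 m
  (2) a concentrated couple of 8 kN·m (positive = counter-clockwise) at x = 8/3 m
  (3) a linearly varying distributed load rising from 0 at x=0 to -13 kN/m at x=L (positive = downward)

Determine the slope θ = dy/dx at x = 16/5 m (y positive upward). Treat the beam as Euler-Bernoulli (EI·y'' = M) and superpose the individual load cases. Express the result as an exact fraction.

θ(16/5) = -739/937500 rad

Load 1 — applied couple M₀=-14 kN·m at a=2 m (b=L-a=2):
  θ_1 = (R_Ax²/2 - M_Ax - M₀(x-a))/EI  [x>a] with R_A=-21/4, M_A=-7/2 = ((-21/4)·(16/5)²/2 - (-7/2)·(16/5) - (-14)·((16/5)-2))/2000 = 7/12500 rad
Load 2 — applied couple M₀=8 kN·m at a=8/3 m (b=L-a=4/3):
  θ_2 = (R_Ax²/2 - M_Ax - M₀(x-a))/EI  [x>a] with R_A=8/3, M_A=8/3 = ((8/3)·(16/5)²/2 - (8/3)·(16/5) - 8·((16/5)-(8/3)))/2000 = 4/9375 rad
Load 3 — triangular load w₀=-13 kN/m (0→w₀ over full span):
  θ_3 = -w₀(2x(L-x)(L-2x)(x+2L)+x²(L-x)²)/(120LEI) = -(-13)·(2·(16/5)·(4-(16/5))·(4-2·(16/5))·((16/5)+2·4)+(16/5)²·(4-(16/5))²)/(120·4·2000) = -416/234375 rad
Superposition: θ = Σ θ_i = -739/937500 rad ≈ -0.000788 rad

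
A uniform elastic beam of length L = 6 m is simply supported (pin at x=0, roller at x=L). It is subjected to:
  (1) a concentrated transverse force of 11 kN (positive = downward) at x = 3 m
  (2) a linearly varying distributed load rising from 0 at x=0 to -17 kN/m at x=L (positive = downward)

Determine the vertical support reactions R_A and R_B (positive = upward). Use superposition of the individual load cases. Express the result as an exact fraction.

R_A = -23/2 kN, R_B = -57/2 kN

Load 1 — point force P=11 kN at a=3 m (b=L-a=3):
  R_A = Pb/L = 11·3/6 = 11/2 kN
  R_B = Pa/L = 11·3/6 = 11/2 kN
Load 2 — triangular load w₀=-17 kN/m (0→w₀ over full span):
  R_A = w₀L/6 = (-17)·6/6 = -17 kN
  R_B = w₀L/3 = (-17)·6/3 = -34 kN
Superposition: R_A = -23/2 kN, R_B = -57/2 kN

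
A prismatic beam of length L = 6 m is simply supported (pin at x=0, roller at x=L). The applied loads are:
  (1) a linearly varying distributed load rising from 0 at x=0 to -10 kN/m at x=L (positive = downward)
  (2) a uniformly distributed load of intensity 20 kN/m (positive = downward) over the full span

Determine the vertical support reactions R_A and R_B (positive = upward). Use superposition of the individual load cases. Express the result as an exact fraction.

R_A = 50 kN, R_B = 40 kN

Load 1 — triangular load w₀=-10 kN/m (0→w₀ over full span):
  R_A = w₀L/6 = (-10)·6/6 = -10 kN
  R_B = w₀L/3 = (-10)·6/3 = -20 kN
Load 2 — uniform load w=20 kN/m over full span:
  R_A = wL/2 = 20·6/2 = 60 kN
  R_B = wL/2 = 20·6/2 = 60 kN
Superposition: R_A = 50 kN, R_B = 40 kN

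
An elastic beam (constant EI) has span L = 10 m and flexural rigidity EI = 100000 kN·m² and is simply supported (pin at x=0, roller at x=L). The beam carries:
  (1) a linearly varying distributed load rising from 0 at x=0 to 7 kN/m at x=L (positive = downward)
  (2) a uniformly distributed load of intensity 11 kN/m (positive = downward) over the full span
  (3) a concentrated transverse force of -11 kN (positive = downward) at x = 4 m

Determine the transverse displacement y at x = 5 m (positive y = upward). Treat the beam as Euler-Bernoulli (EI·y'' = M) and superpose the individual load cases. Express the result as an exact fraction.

Load 1 — triangular load w₀=7 kN/m (0→w₀ over full span):
  y_1 = -w₀x(7L⁴-10L²x²+3x⁴)/(360LEI) = -7·5·(7·10⁴-10·10²·5²+3·5⁴)/(360·10·100000) = -7/1536 m
Load 2 — uniform load w=11 kN/m over full span:
  y_2 = -wx(L³-2Lx²+x³)/(24EI) = -11·5·(10³-2·10·5²+5³)/(24·100000) = -11/768 m
Load 3 — point force P=-11 kN at a=4 m (b=L-a=6):
  y_3 = -Pa(L-x)(2Lx-a²-x²)/(6LEI)  [x>a] = -(-11)·4·(10-5)·(2·10·5-4²-5²)/(6·10·100000) = 649/300000 m
Superposition: y = Σ y_i = -26747/1600000 m ≈ -0.016717 m

y(5) = -26747/1600000 m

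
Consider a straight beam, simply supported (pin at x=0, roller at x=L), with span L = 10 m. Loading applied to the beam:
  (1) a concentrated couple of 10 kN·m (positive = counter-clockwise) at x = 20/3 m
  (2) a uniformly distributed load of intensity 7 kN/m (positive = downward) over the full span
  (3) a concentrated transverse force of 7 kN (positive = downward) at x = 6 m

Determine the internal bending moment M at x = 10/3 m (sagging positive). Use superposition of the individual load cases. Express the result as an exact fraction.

Load 1 — applied couple M₀=10 kN·m at a=20/3 m (b=L-a=10/3):
  M_1 = M₀x/L  [x≤a] = 10·(10/3)/10 = 10/3 kN·m
Load 2 — uniform load w=7 kN/m over full span:
  M_2 = wx(L-x)/2 = 7·(10/3)·(10-(10/3))/2 = 700/9 kN·m
Load 3 — point force P=7 kN at a=6 m (b=L-a=4):
  M_3 = Pbx/L  [x≤a] = 7·4·(10/3)/10 = 28/3 kN·m
Superposition: M = Σ M_i = 814/9 kN·m ≈ 90.444444 kN·m

M(10/3) = 814/9 kN·m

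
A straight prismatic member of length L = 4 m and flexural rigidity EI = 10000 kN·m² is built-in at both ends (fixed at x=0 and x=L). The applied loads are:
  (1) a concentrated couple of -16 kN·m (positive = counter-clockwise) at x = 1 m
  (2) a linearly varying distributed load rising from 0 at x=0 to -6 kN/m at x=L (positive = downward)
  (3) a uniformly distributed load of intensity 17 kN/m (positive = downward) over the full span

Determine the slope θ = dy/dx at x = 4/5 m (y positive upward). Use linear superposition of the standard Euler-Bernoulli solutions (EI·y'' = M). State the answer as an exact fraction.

θ(4/5) = -434/390625 rad

Load 1 — applied couple M₀=-16 kN·m at a=1 m (b=L-a=3):
  θ_1 = (R_Ax²/2 - M_Ax)/EI  [x≤a] with R_A=-9/2, M_A=3 = ((-9/2)·(4/5)²/2 - 3·(4/5))/10000 = -6/15625 rad
Load 2 — triangular load w₀=-6 kN/m (0→w₀ over full span):
  θ_2 = -w₀(2x(L-x)(L-2x)(x+2L)+x²(L-x)²)/(120LEI) = -(-6)·(2·(4/5)·(4-(4/5))·(4-2·(4/5))·((4/5)+2·4)+(4/5)²·(4-(4/5))²)/(120·4·10000) = 56/390625 rad
Load 3 — uniform load w=17 kN/m over full span:
  θ_3 = -wx(L-x)(L-2x)/(12EI) = -17·(4/5)·(4-(4/5))·(4-2·(4/5))/(12·10000) = -68/78125 rad
Superposition: θ = Σ θ_i = -434/390625 rad ≈ -0.001111 rad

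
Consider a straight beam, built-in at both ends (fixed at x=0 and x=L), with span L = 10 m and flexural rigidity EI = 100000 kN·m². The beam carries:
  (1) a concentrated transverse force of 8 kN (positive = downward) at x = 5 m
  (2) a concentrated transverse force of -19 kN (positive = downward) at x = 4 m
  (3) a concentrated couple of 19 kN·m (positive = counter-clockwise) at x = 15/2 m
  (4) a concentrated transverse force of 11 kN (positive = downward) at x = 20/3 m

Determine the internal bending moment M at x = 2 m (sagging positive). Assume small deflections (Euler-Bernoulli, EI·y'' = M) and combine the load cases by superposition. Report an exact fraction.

M(2) = -60677/18000 kN·m

Load 1 — point force P=8 kN at a=5 m (b=L-a=5):
  M_1 = Pb²(3a+b)x/L³ - Pab²/L²  [x≤a] = 8·5²·(3·5+5)·2/10³ - 8·5·5²/10² = -2 kN·m
Load 2 — point force P=-19 kN at a=4 m (b=L-a=6):
  M_2 = Pb²(3a+b)x/L³ - Pab²/L²  [x≤a] = (-19)·6²·(3·4+6)·2/10³ - (-19)·4·6²/10² = 342/125 kN·m
Load 3 — applied couple M₀=19 kN·m at a=15/2 m (b=L-a=5/2):
  M_3 = R_Ax - M_A  [x≤a] with R_A=171/80, M_A=95/16 = (171/80)·2 - (95/16) = -133/80 kN·m
Load 4 — point force P=11 kN at a=20/3 m (b=L-a=10/3):
  M_4 = Pb²(3a+b)x/L³ - Pab²/L²  [x≤a] = 11·(10/3)²·(3·(20/3)+(10/3))·2/10³ - 11·(20/3)·(10/3)²/10² = -22/9 kN·m
Superposition: M = Σ M_i = -60677/18000 kN·m ≈ -3.370944 kN·m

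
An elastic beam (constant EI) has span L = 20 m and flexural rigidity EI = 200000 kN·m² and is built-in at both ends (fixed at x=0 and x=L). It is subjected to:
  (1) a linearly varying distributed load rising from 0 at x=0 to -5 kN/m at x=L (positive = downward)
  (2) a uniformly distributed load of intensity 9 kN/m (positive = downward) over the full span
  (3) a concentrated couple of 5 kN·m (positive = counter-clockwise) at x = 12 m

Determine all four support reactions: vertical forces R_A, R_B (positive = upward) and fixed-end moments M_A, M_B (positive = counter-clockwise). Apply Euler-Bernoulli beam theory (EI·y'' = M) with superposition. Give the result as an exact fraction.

R_A = 1884/25 kN, M_A = 3524/15 kN·m, R_B = 1366/25 kN, M_B = -997/5 kN·m

Load 1 — triangular load w₀=-5 kN/m (0→w₀ over full span):
  R_A = 3w₀L/20 = 3·(-5)·20/20 = -15 kN
  M_A = w₀L²/30 = (-5)·20²/30 = -200/3 kN·m
  R_B = 7w₀L/20 = 7·(-5)·20/20 = -35 kN
  M_B = -w₀L²/20 = -(-5)·20²/20 = 100 kN·m
Load 2 — uniform load w=9 kN/m over full span:
  R_A = wL/2 = 9·20/2 = 90 kN
  M_A = wL²/12 = 9·20²/12 = 300 kN·m
  R_B = wL/2 = 9·20/2 = 90 kN
  M_B = -wL²/12 = -9·20²/12 = -300 kN·m
Load 3 — applied couple M₀=5 kN·m at a=12 m (b=L-a=8):
  R_A = 6M₀ab/L³ = 6·5·12·8/20³ = 9/25 kN
  M_A = M₀b(2a-b)/L² = 5·8·(2·12-8)/20² = 8/5 kN·m
  R_B = -6M₀ab/L³ = -6·5·12·8/20³ = -9/25 kN
  M_B = M₀a(2b-a)/L² = 5·12·(2·8-12)/20² = 3/5 kN·m
Superposition: R_A = 1884/25 kN, M_A = 3524/15 kN·m, R_B = 1366/25 kN, M_B = -997/5 kN·m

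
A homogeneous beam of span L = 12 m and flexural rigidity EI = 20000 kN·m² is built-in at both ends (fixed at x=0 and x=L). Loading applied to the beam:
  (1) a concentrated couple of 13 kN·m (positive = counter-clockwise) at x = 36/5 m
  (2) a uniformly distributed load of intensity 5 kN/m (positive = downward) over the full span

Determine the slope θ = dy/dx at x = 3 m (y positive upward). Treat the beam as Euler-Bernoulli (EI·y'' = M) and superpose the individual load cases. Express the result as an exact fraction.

θ(3) = -57/15625 rad

Load 1 — applied couple M₀=13 kN·m at a=36/5 m (b=L-a=24/5):
  θ_1 = (R_Ax²/2 - M_Ax)/EI  [x≤a] with R_A=39/25, M_A=104/25 = ((39/25)·3²/2 - (104/25)·3)/20000 = -273/1000000 rad
Load 2 — uniform load w=5 kN/m over full span:
  θ_2 = -wx(L-x)(L-2x)/(12EI) = -5·3·(12-3)·(12-2·3)/(12·20000) = -27/8000 rad
Superposition: θ = Σ θ_i = -57/15625 rad ≈ -0.003648 rad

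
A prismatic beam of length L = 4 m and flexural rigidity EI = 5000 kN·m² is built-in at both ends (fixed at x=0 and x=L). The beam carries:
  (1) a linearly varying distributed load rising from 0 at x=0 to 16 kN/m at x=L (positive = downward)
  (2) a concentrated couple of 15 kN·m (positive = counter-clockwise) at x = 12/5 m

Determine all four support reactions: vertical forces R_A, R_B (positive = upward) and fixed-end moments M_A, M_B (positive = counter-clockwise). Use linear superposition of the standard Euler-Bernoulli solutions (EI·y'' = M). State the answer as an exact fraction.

Load 1 — triangular load w₀=16 kN/m (0→w₀ over full span):
  R_A = 3w₀L/20 = 3·16·4/20 = 48/5 kN
  M_A = w₀L²/30 = 16·4²/30 = 128/15 kN·m
  R_B = 7w₀L/20 = 7·16·4/20 = 112/5 kN
  M_B = -w₀L²/20 = -16·4²/20 = -64/5 kN·m
Load 2 — applied couple M₀=15 kN·m at a=12/5 m (b=L-a=8/5):
  R_A = 6M₀ab/L³ = 6·15·(12/5)·(8/5)/4³ = 27/5 kN
  M_A = M₀b(2a-b)/L² = 15·(8/5)·(2·(12/5)-(8/5))/4² = 24/5 kN·m
  R_B = -6M₀ab/L³ = -6·15·(12/5)·(8/5)/4³ = -27/5 kN
  M_B = M₀a(2b-a)/L² = 15·(12/5)·(2·(8/5)-(12/5))/4² = 9/5 kN·m
Superposition: R_A = 15 kN, M_A = 40/3 kN·m, R_B = 17 kN, M_B = -11 kN·m

R_A = 15 kN, M_A = 40/3 kN·m, R_B = 17 kN, M_B = -11 kN·m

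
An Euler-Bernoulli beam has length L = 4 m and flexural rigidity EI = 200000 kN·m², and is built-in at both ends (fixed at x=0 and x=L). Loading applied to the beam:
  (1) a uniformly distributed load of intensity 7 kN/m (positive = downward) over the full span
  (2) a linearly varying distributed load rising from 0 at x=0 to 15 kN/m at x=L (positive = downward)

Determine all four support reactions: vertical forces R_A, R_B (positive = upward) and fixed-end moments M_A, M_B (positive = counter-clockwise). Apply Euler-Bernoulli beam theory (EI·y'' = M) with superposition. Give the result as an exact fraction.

R_A = 23 kN, M_A = 52/3 kN·m, R_B = 35 kN, M_B = -64/3 kN·m

Load 1 — uniform load w=7 kN/m over full span:
  R_A = wL/2 = 7·4/2 = 14 kN
  M_A = wL²/12 = 7·4²/12 = 28/3 kN·m
  R_B = wL/2 = 7·4/2 = 14 kN
  M_B = -wL²/12 = -7·4²/12 = -28/3 kN·m
Load 2 — triangular load w₀=15 kN/m (0→w₀ over full span):
  R_A = 3w₀L/20 = 3·15·4/20 = 9 kN
  M_A = w₀L²/30 = 15·4²/30 = 8 kN·m
  R_B = 7w₀L/20 = 7·15·4/20 = 21 kN
  M_B = -w₀L²/20 = -15·4²/20 = -12 kN·m
Superposition: R_A = 23 kN, M_A = 52/3 kN·m, R_B = 35 kN, M_B = -64/3 kN·m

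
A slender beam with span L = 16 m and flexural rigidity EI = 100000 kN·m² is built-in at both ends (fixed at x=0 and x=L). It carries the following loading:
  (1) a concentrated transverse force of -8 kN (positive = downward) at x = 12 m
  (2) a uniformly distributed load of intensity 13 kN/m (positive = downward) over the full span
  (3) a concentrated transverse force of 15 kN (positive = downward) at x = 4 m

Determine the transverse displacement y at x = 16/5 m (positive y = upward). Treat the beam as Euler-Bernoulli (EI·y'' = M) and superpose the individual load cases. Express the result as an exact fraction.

y(16/5) = -57923/5859375 m

Load 1 — point force P=-8 kN at a=12 m (b=L-a=4):
  y_1 = -Pb²x²(3aL-(3a+b)x)/(6L³EI)  [x≤a] = -(-8)·4²·(16/5)²·(3·12·16-(3·12+4)·(16/5))/(6·16³·100000) = 56/234375 m
Load 2 — uniform load w=13 kN/m over full span:
  y_2 = -wx²(L-x)²/(24EI) = -13·(16/5)²·(16-(16/5))²/(24·100000) = -53248/5859375 m
Load 3 — point force P=15 kN at a=4 m (b=L-a=12):
  y_3 = -Pb²x²(3aL-(3a+b)x)/(6L³EI)  [x≤a] = -15·12²·(16/5)²·(3·4·16-(3·4+12)·(16/5))/(6·16³·100000) = -81/78125 m
Superposition: y = Σ y_i = -57923/5859375 m ≈ -0.009886 m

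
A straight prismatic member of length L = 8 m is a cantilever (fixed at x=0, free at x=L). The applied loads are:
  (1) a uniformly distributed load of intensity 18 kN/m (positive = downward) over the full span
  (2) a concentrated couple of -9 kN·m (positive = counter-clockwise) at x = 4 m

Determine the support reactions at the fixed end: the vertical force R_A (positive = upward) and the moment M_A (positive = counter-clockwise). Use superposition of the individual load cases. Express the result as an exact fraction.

R_A = 144 kN, M_A = 585 kN·m

Load 1 — uniform load w=18 kN/m over full span:
  R_A = wL = 18·8 = 144 kN
  M_A = wL²/2 = 18·8²/2 = 576 kN·m
Load 2 — applied couple M₀=-9 kN·m at a=4 m (b=L-a=4):
  R_A = 0 kN
  M_A = -M₀ = -(-9) = 9 kN·m
Superposition: R_A = 144 kN, M_A = 585 kN·m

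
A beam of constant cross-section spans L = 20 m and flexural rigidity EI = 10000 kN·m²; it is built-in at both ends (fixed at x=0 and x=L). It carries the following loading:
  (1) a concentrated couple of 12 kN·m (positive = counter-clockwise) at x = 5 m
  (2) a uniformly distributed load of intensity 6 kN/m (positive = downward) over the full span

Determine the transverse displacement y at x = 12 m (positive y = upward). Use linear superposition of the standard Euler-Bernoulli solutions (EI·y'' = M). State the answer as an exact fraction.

Load 1 — applied couple M₀=12 kN·m at a=5 m (b=L-a=15):
  y_1 = (R_Ax³/6 - M_Ax²/2 - M₀(x-a)²/2)/EI  [x>a] with R_A=27/40, M_A=-9/4 = ((27/40)·12³/6 - (-9/4)·12²/2 - 12·(12-5)²/2)/10000 = 39/6250 m
Load 2 — uniform load w=6 kN/m over full span:
  y_2 = -wx²(L-x)²/(24EI) = -6·12²·(20-12)²/(24·10000) = -144/625 m
Superposition: y = Σ y_i = -1401/6250 m ≈ -0.224160 m

y(12) = -1401/6250 m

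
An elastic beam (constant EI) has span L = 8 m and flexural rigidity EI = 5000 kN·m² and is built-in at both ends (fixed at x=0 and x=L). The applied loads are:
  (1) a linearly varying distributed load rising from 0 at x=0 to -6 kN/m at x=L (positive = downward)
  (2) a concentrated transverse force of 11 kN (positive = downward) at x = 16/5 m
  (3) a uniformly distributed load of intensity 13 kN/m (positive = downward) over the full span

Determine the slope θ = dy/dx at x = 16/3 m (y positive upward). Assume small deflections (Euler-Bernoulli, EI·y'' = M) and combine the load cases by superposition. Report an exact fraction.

θ(16/3) = 17296/2109375 rad

Load 1 — triangular load w₀=-6 kN/m (0→w₀ over full span):
  θ_1 = -w₀(2x(L-x)(L-2x)(x+2L)+x²(L-x)²)/(120LEI) = -(-6)·(2·(16/3)·(8-(16/3))·(8-2·(16/3))·((16/3)+2·8)+(16/3)²·(8-(16/3))²)/(120·8·5000) = -448/253125 rad
Load 2 — point force P=11 kN at a=16/5 m (b=L-a=24/5):
  θ_2 = Pa²(L-x)(2bL-(3b+a)(L-x))/(2L³EI)  [x>a] = 11·(16/5)²·(8-(16/3))·(2·(24/5)·8-(3·(24/5)+(16/5))·(8-(16/3)))/(2·8³·5000) = 1232/703125 rad
Load 3 — uniform load w=13 kN/m over full span:
  θ_3 = -wx(L-x)(L-2x)/(12EI) = -13·(16/3)·(8-(16/3))·(8-2·(16/3))/(12·5000) = 416/50625 rad
Superposition: θ = Σ θ_i = 17296/2109375 rad ≈ 0.008200 rad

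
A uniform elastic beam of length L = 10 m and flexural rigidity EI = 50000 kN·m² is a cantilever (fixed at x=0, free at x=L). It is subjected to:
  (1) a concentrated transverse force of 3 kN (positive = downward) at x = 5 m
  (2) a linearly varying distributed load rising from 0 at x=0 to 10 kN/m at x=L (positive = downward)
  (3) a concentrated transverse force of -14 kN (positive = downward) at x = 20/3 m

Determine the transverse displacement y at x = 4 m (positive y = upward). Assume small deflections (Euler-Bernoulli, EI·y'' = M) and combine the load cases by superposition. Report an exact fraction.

Load 1 — point force P=3 kN at a=5 m (b=L-a=5):
  y_1 = -Px²(3a-x)/(6EI)  [x≤a] = -3·4²·(3·5-4)/(6·50000) = -11/6250 m
Load 2 — triangular load w₀=10 kN/m (0→w₀ over full span):
  y_2 = (w₀Lx³/12-w₀L²x²/6-w₀x⁵/(120L))/EI = (10·10·4³/12-10·10²·4²/6-10·4⁵/(120·10))/50000 = -2008/46875 m
Load 3 — point force P=-14 kN at a=20/3 m (b=L-a=10/3):
  y_3 = -Px²(3a-x)/(6EI)  [x≤a] = -(-14)·4²·(3·(20/3)-4)/(6·50000) = 112/9375 m
Superposition: y = Σ y_i = -3061/93750 m ≈ -0.032651 m

y(4) = -3061/93750 m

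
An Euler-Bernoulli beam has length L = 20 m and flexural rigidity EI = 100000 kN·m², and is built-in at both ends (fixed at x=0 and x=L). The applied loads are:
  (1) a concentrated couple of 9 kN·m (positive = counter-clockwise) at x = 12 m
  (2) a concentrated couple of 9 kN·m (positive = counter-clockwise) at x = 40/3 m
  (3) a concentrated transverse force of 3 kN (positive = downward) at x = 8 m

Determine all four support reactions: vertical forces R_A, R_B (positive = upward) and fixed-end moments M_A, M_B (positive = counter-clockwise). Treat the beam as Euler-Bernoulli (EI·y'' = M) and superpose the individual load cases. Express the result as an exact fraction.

Load 1 — applied couple M₀=9 kN·m at a=12 m (b=L-a=8):
  R_A = 6M₀ab/L³ = 6·9·12·8/20³ = 81/125 kN
  M_A = M₀b(2a-b)/L² = 9·8·(2·12-8)/20² = 72/25 kN·m
  R_B = -6M₀ab/L³ = -6·9·12·8/20³ = -81/125 kN
  M_B = M₀a(2b-a)/L² = 9·12·(2·8-12)/20² = 27/25 kN·m
Load 2 — applied couple M₀=9 kN·m at a=40/3 m (b=L-a=20/3):
  R_A = 6M₀ab/L³ = 6·9·(40/3)·(20/3)/20³ = 3/5 kN
  M_A = M₀b(2a-b)/L² = 9·(20/3)·(2·(40/3)-(20/3))/20² = 3 kN·m
  R_B = -6M₀ab/L³ = -6·9·(40/3)·(20/3)/20³ = -3/5 kN
  M_B = M₀a(2b-a)/L² = 9·(40/3)·(2·(20/3)-(40/3))/20² = 0 kN·m
Load 3 — point force P=3 kN at a=8 m (b=L-a=12):
  R_A = Pb²(3a+b)/L³ = 3·12²·(3·8+12)/20³ = 243/125 kN
  M_A = Pab²/L² = 3·8·12²/20² = 216/25 kN·m
  R_B = Pa²(a+3b)/L³ = 3·8²·(8+3·12)/20³ = 132/125 kN
  M_B = -Pa²b/L² = -3·8²·12/20² = -144/25 kN·m
Superposition: R_A = 399/125 kN, M_A = 363/25 kN·m, R_B = -24/125 kN, M_B = -117/25 kN·m

R_A = 399/125 kN, M_A = 363/25 kN·m, R_B = -24/125 kN, M_B = -117/25 kN·m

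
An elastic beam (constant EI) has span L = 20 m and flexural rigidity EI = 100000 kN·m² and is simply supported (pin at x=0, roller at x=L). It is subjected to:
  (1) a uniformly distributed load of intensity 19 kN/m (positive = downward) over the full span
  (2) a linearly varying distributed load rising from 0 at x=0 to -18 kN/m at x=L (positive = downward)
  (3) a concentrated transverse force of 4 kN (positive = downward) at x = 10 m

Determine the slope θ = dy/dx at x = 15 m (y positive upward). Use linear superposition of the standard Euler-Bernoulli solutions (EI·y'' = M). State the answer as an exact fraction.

Load 1 — uniform load w=19 kN/m over full span:
  θ_1 = -w(L³-6Lx²+4x³)/(24EI) = -19·(20³-6·20·15²+4·15³)/(24·100000) = 209/4800 rad
Load 2 — triangular load w₀=-18 kN/m (0→w₀ over full span):
  θ_2 = -w₀(7L⁴-30L²x²+15x⁴)/(360LEI) = -(-18)·(7·20⁴-30·20²·15²+15·15⁴)/(360·20·100000) = -1313/64000 rad
Load 3 — point force P=4 kN at a=10 m (b=L-a=10):
  θ_3 = -Pa(2L²-6Lx+3x²+a²)/(6LEI)  [x>a] = -4·10·(2·20²-6·20·15+3·15²+10²)/(6·20·100000) = 3/4000 rad
Superposition: θ = Σ θ_i = 913/38400 rad ≈ 0.023776 rad

θ(15) = 913/38400 rad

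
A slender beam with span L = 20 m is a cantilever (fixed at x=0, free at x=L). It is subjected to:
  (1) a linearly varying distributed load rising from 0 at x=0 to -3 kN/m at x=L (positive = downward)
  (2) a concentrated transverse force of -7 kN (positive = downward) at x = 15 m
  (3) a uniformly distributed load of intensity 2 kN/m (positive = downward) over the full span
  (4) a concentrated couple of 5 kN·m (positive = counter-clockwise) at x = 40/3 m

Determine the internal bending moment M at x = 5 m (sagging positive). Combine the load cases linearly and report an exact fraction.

M(5) = 825/8 kN·m

Load 1 — triangular load w₀=-3 kN/m (0→w₀ over full span):
  M_1 = w₀Lx/2 - w₀L²/3 - w₀x³/(6L) = (-3)·20·5/2 - (-3)·20²/3 - (-3)·5³/(6·20) = 2025/8 kN·m
Load 2 — point force P=-7 kN at a=15 m (b=L-a=5):
  M_2 = -P(a-x)  [x≤a] = -(-7)·(15-5) = 70 kN·m
Load 3 — uniform load w=2 kN/m over full span:
  M_3 = -w(L-x)²/2 = -2·(20-5)²/2 = -225 kN·m
Load 4 — applied couple M₀=5 kN·m at a=40/3 m (b=L-a=20/3):
  M_4 = M₀  [x≤a] = 5 = 5 kN·m
Superposition: M = Σ M_i = 825/8 kN·m ≈ 103.125000 kN·m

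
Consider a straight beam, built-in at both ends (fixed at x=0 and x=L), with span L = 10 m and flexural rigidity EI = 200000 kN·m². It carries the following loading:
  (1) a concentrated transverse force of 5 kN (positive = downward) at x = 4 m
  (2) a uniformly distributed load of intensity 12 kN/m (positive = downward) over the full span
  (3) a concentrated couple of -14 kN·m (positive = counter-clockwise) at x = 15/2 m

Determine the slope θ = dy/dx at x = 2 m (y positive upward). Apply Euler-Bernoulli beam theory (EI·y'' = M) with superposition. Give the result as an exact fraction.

θ(2) = -1229/2500000 rad

Load 1 — point force P=5 kN at a=4 m (b=L-a=6):
  θ_1 = -Pb²x(2aL-(3a+b)x)/(2L³EI)  [x≤a] = -5·6²·2·(2·4·10-(3·4+6)·2)/(2·10³·200000) = -99/2500000 rad
Load 2 — uniform load w=12 kN/m over full span:
  θ_2 = -wx(L-x)(L-2x)/(12EI) = -12·2·(10-2)·(10-2·2)/(12·200000) = -3/6250 rad
Load 3 — applied couple M₀=-14 kN·m at a=15/2 m (b=L-a=5/2):
  θ_3 = (R_Ax²/2 - M_Ax)/EI  [x≤a] with R_A=-63/40, M_A=-35/8 = ((-63/40)·2²/2 - (-35/8)·2)/200000 = 7/250000 rad
Superposition: θ = Σ θ_i = -1229/2500000 rad ≈ -0.000492 rad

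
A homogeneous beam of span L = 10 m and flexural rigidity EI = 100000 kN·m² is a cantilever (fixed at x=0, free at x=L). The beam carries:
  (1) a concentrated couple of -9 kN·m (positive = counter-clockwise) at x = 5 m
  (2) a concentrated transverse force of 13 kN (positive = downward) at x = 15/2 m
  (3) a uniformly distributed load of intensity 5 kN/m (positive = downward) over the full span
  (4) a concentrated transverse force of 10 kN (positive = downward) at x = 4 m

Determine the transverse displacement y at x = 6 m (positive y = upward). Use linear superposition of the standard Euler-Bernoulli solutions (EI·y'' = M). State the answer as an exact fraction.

y(6) = -28727/600000 m

Load 1 — applied couple M₀=-9 kN·m at a=5 m (b=L-a=5):
  y_1 = M₀a(2x-a)/(2EI)  [x>a] = (-9)·5·(2·6-5)/(2·100000) = -63/40000 m
Load 2 — point force P=13 kN at a=15/2 m (b=L-a=5/2):
  y_2 = -Px²(3a-x)/(6EI)  [x≤a] = -13·6²·(3·(15/2)-6)/(6·100000) = -1287/100000 m
Load 3 — uniform load w=5 kN/m over full span:
  y_3 = -wx²(x²-4Lx+6L²)/(24EI) = -5·6²·(6²-4·10·6+6·10²)/(24·100000) = -297/10000 m
Load 4 — point force P=10 kN at a=4 m (b=L-a=6):
  y_4 = -Pa²(3x-a)/(6EI)  [x>a] = -10·4²·(3·6-4)/(6·100000) = -7/1875 m
Superposition: y = Σ y_i = -28727/600000 m ≈ -0.047878 m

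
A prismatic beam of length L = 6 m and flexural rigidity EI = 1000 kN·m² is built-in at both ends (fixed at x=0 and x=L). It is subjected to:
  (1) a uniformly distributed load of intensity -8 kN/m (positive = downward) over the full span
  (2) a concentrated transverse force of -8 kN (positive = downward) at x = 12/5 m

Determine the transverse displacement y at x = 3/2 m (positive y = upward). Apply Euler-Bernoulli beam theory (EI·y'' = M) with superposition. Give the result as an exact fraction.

y(3/2) = 8019/400000 m

Load 1 — uniform load w=-8 kN/m over full span:
  y_1 = -wx²(L-x)²/(24EI) = -(-8)·(3/2)²·(6-(3/2))²/(24·1000) = 243/16000 m
Load 2 — point force P=-8 kN at a=12/5 m (b=L-a=18/5):
  y_2 = -Pb²x²(3aL-(3a+b)x)/(6L³EI)  [x≤a] = -(-8)·(18/5)²·(3/2)²·(3·(12/5)·6-(3·(12/5)+(18/5))·(3/2))/(6·6³·1000) = 243/50000 m
Superposition: y = Σ y_i = 8019/400000 m ≈ 0.020047 m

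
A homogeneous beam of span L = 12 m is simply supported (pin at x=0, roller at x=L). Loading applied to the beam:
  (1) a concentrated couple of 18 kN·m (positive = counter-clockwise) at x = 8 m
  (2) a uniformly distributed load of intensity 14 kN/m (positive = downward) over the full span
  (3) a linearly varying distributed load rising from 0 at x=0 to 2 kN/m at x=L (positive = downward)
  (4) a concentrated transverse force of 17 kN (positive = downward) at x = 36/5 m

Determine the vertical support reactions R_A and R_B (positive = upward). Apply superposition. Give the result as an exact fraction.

R_A = 963/10 kN, R_B = 1007/10 kN

Load 1 — applied couple M₀=18 kN·m at a=8 m (b=L-a=4):
  R_A = M₀/L = 18/12 = 3/2 kN
  R_B = -M₀/L = -18/12 = -3/2 kN
Load 2 — uniform load w=14 kN/m over full span:
  R_A = wL/2 = 14·12/2 = 84 kN
  R_B = wL/2 = 14·12/2 = 84 kN
Load 3 — triangular load w₀=2 kN/m (0→w₀ over full span):
  R_A = w₀L/6 = 2·12/6 = 4 kN
  R_B = w₀L/3 = 2·12/3 = 8 kN
Load 4 — point force P=17 kN at a=36/5 m (b=L-a=24/5):
  R_A = Pb/L = 17·(24/5)/12 = 34/5 kN
  R_B = Pa/L = 17·(36/5)/12 = 51/5 kN
Superposition: R_A = 963/10 kN, R_B = 1007/10 kN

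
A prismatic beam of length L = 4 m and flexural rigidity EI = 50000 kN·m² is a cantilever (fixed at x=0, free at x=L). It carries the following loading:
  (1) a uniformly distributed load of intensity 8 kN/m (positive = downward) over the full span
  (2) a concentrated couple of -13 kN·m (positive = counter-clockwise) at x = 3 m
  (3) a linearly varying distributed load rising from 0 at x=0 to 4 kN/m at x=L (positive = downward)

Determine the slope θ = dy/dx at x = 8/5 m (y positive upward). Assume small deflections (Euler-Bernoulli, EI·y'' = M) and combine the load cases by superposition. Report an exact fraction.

Load 1 — uniform load w=8 kN/m over full span:
  θ_1 = -wx(x²-3Lx+3L²)/(6EI) = -8·(8/5)·((8/5)²-3·4·(8/5)+3·4²)/(6·50000) = -1568/1171875 rad
Load 2 — applied couple M₀=-13 kN·m at a=3 m (b=L-a=1):
  θ_2 = M₀x/EI  [x≤a] = (-13)·(8/5)/50000 = -13/31250 rad
Load 3 — triangular load w₀=4 kN/m (0→w₀ over full span):
  θ_3 = (w₀Lx²/4-w₀L²x/3-w₀x⁴/(24L))/EI = (4·4·(8/5)²/4-4·4²·(8/5)/3-4·(8/5)⁴/(24·4))/50000 = -944/1953125 rad
Superposition: θ = Σ θ_i = -26219/11718750 rad ≈ -0.002237 rad

θ(8/5) = -26219/11718750 rad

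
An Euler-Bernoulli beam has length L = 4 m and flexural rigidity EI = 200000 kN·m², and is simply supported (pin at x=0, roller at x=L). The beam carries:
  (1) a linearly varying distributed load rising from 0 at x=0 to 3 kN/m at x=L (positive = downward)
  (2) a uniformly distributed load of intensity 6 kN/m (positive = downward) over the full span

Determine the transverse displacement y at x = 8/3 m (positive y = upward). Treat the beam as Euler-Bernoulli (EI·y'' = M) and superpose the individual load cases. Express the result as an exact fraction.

y(8/3) = -83/759375 m

Load 1 — triangular load w₀=3 kN/m (0→w₀ over full span):
  y_1 = -w₀x(7L⁴-10L²x²+3x⁴)/(360LEI) = -3·(8/3)·(7·4⁴-10·4²·(8/3)²+3·(8/3)⁴)/(360·4·200000) = -17/759375 m
Load 2 — uniform load w=6 kN/m over full span:
  y_2 = -wx(L³-2Lx²+x³)/(24EI) = -6·(8/3)·(4³-2·4·(8/3)²+(8/3)³)/(24·200000) = -22/253125 m
Superposition: y = Σ y_i = -83/759375 m ≈ -0.000109 m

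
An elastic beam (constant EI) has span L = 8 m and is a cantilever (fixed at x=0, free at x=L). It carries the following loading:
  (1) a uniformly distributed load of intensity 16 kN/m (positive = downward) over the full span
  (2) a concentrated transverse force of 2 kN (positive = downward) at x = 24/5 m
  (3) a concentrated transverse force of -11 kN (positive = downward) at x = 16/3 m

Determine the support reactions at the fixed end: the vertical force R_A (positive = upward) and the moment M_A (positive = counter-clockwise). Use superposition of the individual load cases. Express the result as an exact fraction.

R_A = 119 kN, M_A = 6944/15 kN·m

Load 1 — uniform load w=16 kN/m over full span:
  R_A = wL = 16·8 = 128 kN
  M_A = wL²/2 = 16·8²/2 = 512 kN·m
Load 2 — point force P=2 kN at a=24/5 m (b=L-a=16/5):
  R_A = P = 2 kN
  M_A = Pa = 2·(24/5) = 48/5 kN·m
Load 3 — point force P=-11 kN at a=16/3 m (b=L-a=8/3):
  R_A = P = (-11) = -11 kN
  M_A = Pa = (-11)·(16/3) = -176/3 kN·m
Superposition: R_A = 119 kN, M_A = 6944/15 kN·m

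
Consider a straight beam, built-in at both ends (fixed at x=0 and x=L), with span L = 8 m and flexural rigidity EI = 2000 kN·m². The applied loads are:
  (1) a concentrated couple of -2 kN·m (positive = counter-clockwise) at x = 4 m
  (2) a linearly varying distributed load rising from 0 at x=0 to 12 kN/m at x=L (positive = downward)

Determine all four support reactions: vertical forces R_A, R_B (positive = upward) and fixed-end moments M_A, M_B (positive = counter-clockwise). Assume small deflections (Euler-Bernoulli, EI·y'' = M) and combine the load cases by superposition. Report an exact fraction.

Load 1 — applied couple M₀=-2 kN·m at a=4 m (b=L-a=4):
  R_A = 6M₀ab/L³ = 6·(-2)·4·4/8³ = -3/8 kN
  M_A = M₀b(2a-b)/L² = (-2)·4·(2·4-4)/8² = -1/2 kN·m
  R_B = -6M₀ab/L³ = -6·(-2)·4·4/8³ = 3/8 kN
  M_B = M₀a(2b-a)/L² = (-2)·4·(2·4-4)/8² = -1/2 kN·m
Load 2 — triangular load w₀=12 kN/m (0→w₀ over full span):
  R_A = 3w₀L/20 = 3·12·8/20 = 72/5 kN
  M_A = w₀L²/30 = 12·8²/30 = 128/5 kN·m
  R_B = 7w₀L/20 = 7·12·8/20 = 168/5 kN
  M_B = -w₀L²/20 = -12·8²/20 = -192/5 kN·m
Superposition: R_A = 561/40 kN, M_A = 251/10 kN·m, R_B = 1359/40 kN, M_B = -389/10 kN·m

R_A = 561/40 kN, M_A = 251/10 kN·m, R_B = 1359/40 kN, M_B = -389/10 kN·m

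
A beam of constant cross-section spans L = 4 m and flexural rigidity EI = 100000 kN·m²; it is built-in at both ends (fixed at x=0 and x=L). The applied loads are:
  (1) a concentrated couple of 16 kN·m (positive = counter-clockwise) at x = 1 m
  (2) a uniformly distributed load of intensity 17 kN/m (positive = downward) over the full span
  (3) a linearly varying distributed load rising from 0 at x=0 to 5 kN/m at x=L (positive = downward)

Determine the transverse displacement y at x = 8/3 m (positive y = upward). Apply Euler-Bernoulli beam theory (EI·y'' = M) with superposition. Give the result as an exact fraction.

Load 1 — applied couple M₀=16 kN·m at a=1 m (b=L-a=3):
  y_1 = (R_Ax³/6 - M_Ax²/2 - M₀(x-a)²/2)/EI  [x>a] with R_A=9/2, M_A=-3 = ((9/2)·(8/3)³/6 - (-3)·(8/3)²/2 - 16·((8/3)-1)²/2)/100000 = 1/37500 m
Load 2 — uniform load w=17 kN/m over full span:
  y_2 = -wx²(L-x)²/(24EI) = -17·(8/3)²·(4-(8/3))²/(24·100000) = -68/759375 m
Load 3 — triangular load w₀=5 kN/m (0→w₀ over full span):
  y_3 = -w₀x²(L-x)²(x+2L)/(120LEI) = -5·(8/3)²·(4-(8/3))²·((8/3)+2·4)/(120·4·100000) = -32/2278125 m
Superposition: y = Σ y_i = -701/9112500 m ≈ -0.000077 m

y(8/3) = -701/9112500 m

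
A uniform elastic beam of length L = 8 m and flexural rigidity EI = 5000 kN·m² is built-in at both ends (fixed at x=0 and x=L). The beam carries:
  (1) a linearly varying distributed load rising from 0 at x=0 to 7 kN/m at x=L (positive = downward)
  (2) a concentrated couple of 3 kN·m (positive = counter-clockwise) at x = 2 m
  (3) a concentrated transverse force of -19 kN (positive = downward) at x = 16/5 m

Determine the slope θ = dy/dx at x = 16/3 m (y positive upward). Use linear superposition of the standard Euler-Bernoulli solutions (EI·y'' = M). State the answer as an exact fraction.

θ(16/3) = -176423/151875000 rad

Load 1 — triangular load w₀=7 kN/m (0→w₀ over full span):
  θ_1 = -w₀(2x(L-x)(L-2x)(x+2L)+x²(L-x)²)/(120LEI) = -7·(2·(16/3)·(8-(16/3))·(8-2·(16/3))·((16/3)+2·8)+(16/3)²·(8-(16/3))²)/(120·8·5000) = 1568/759375 rad
Load 2 — applied couple M₀=3 kN·m at a=2 m (b=L-a=6):
  θ_2 = (R_Ax²/2 - M_Ax - M₀(x-a))/EI  [x>a] with R_A=27/64, M_A=-9/16 = ((27/64)·(16/3)²/2 - (-9/16)·(16/3) - 3·((16/3)-2))/5000 = -1/5000 rad
Load 3 — point force P=-19 kN at a=16/5 m (b=L-a=24/5):
  θ_3 = Pa²(L-x)(2bL-(3b+a)(L-x))/(2L³EI)  [x>a] = (-19)·(16/5)²·(8-(16/3))·(2·(24/5)·8-(3·(24/5)+(16/5))·(8-(16/3)))/(2·8³·5000) = -2128/703125 rad
Superposition: θ = Σ θ_i = -176423/151875000 rad ≈ -0.001162 rad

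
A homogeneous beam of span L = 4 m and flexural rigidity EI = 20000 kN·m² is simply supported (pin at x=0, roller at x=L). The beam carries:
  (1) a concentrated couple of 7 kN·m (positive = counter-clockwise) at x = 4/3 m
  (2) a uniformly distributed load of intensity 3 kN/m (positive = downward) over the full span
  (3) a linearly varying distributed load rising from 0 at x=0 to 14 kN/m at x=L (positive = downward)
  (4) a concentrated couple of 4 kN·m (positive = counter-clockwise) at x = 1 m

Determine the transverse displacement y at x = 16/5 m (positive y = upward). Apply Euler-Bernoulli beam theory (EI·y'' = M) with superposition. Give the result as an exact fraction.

y(16/5) = -1161353/1406250000 m

Load 1 — applied couple M₀=7 kN·m at a=4/3 m (b=L-a=8/3):
  y_1 = (M₀x³/(6L)-M₀(x-a)²/2+C₁x)/EI  [x>a] with C₁=M₀(3b²-L²)/(6L)=14/9 = (7·(16/5)³/(6·4)-7·((16/5)-(4/3))²/2+(14/9)·(16/5))/20000 = 329/2812500 m
Load 2 — uniform load w=3 kN/m over full span:
  y_2 = -wx(L³-2Lx²+x³)/(24EI) = -3·(16/5)·(4³-2·4·(16/5)²+(16/5)³)/(24·20000) = -116/390625 m
Load 3 — triangular load w₀=14 kN/m (0→w₀ over full span):
  y_3 = -w₀x(7L⁴-10L²x²+3x⁴)/(360LEI) = -14·(16/5)·(7·4⁴-10·4²·(16/5)²+3·(16/5)⁴)/(360·4·20000) = -7112/9765625 m
Load 4 — applied couple M₀=4 kN·m at a=1 m (b=L-a=3):
  y_4 = (M₀x³/(6L)-M₀(x-a)²/2+C₁x)/EI  [x>a] with C₁=M₀(3b²-L²)/(6L)=11/6 = (4·(16/5)³/(6·4)-4·((16/5)-1)²/2+(11/6)·(16/5))/20000 = 103/1250000 m
Superposition: y = Σ y_i = -1161353/1406250000 m ≈ -0.000826 m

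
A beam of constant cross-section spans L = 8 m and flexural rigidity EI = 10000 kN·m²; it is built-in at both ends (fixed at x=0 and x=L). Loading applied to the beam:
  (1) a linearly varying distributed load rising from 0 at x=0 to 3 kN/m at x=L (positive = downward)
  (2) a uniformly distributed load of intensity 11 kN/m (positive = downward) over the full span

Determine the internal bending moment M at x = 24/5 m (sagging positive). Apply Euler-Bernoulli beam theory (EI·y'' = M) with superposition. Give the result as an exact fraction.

M(24/5) = 11168/375 kN·m

Load 1 — triangular load w₀=3 kN/m (0→w₀ over full span):
  M_1 = 3w₀Lx/20 - w₀L²/30 - w₀x³/(6L) = 3·3·8·(24/5)/20 - 3·8²/30 - 3·(24/5)³/(6·8) = 496/125 kN·m
Load 2 — uniform load w=11 kN/m over full span:
  M_2 = wLx/2 - wL²/12 - wx²/2 = 11·8·(24/5)/2 - 11·8²/12 - 11·(24/5)²/2 = 1936/75 kN·m
Superposition: M = Σ M_i = 11168/375 kN·m ≈ 29.781333 kN·m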